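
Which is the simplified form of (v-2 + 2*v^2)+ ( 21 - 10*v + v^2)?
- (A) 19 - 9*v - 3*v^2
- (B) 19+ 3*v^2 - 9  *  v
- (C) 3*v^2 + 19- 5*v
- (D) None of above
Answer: B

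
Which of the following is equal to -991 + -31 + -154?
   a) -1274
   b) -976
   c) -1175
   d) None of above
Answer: d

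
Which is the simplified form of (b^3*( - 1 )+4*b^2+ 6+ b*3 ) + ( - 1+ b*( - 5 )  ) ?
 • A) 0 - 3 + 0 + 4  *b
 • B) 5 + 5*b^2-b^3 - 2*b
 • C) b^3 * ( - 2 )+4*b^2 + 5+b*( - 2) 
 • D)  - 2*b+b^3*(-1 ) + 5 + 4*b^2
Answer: D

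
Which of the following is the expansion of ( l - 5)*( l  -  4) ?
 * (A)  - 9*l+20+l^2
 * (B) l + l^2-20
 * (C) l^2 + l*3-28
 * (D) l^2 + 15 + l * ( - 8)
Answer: A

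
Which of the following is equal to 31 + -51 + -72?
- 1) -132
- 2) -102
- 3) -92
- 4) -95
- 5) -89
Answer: 3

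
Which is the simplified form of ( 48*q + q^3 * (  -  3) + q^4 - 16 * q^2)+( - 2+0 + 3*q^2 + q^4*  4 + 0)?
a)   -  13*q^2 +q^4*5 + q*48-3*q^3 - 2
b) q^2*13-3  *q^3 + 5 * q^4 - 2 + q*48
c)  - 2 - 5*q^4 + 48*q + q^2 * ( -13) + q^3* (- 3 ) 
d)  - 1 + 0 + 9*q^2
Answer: a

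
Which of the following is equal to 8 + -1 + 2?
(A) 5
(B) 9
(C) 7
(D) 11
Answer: B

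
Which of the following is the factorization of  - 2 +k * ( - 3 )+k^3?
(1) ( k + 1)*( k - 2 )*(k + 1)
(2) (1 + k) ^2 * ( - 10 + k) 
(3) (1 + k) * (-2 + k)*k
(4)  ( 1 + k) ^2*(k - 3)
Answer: 1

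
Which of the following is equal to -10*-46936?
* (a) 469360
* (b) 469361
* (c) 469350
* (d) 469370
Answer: a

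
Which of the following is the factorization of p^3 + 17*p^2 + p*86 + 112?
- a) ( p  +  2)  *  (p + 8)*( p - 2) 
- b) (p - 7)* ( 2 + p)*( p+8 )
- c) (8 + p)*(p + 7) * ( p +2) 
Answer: c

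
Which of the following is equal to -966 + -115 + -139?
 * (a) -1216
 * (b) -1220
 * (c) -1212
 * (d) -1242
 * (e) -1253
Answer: b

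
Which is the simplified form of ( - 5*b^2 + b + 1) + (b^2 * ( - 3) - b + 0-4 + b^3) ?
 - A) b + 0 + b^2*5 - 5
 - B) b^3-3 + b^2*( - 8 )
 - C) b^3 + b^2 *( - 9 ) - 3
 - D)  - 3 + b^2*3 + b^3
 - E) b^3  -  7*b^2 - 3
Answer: B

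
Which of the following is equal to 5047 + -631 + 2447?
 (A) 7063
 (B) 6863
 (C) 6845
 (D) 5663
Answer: B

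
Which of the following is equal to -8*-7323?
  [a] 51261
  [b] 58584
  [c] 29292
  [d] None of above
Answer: b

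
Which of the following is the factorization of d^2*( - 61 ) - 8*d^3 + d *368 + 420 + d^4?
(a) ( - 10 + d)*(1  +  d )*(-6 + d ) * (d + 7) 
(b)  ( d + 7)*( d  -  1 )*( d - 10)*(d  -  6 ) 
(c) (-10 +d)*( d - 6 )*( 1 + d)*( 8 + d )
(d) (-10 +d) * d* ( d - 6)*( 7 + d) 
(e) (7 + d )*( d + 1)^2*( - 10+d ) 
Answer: a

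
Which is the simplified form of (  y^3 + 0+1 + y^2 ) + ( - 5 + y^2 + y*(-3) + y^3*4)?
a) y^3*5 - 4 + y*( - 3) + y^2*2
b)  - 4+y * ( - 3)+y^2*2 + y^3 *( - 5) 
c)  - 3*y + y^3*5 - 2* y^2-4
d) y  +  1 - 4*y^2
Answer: a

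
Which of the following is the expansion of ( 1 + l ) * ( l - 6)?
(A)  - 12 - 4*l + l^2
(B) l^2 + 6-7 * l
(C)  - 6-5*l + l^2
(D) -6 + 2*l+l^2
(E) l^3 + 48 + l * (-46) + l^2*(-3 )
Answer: C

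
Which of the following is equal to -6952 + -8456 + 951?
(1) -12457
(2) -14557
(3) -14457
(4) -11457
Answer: 3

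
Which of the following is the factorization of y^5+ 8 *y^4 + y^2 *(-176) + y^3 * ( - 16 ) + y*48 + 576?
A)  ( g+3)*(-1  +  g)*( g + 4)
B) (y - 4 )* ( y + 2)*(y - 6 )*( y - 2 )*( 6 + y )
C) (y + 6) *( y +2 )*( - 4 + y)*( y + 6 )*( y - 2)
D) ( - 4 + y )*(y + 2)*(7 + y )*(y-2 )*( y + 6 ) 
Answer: C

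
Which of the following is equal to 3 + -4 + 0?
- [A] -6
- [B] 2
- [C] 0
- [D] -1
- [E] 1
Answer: D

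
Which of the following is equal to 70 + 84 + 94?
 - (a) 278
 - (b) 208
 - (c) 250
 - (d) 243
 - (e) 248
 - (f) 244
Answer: e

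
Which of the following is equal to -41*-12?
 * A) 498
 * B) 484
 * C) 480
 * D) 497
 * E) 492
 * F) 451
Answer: E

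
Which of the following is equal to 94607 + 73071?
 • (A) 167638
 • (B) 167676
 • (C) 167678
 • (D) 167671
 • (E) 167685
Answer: C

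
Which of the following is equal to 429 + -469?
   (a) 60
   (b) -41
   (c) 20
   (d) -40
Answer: d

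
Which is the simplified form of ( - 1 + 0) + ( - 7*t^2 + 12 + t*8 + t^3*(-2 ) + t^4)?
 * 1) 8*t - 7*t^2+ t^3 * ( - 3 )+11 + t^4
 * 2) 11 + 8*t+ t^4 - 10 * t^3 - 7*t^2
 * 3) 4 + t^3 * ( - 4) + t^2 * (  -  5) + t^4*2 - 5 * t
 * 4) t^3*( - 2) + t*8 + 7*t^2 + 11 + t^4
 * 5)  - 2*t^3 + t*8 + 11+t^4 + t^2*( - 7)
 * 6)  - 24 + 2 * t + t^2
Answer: 5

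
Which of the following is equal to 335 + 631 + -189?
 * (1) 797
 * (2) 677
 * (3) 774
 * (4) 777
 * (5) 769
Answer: 4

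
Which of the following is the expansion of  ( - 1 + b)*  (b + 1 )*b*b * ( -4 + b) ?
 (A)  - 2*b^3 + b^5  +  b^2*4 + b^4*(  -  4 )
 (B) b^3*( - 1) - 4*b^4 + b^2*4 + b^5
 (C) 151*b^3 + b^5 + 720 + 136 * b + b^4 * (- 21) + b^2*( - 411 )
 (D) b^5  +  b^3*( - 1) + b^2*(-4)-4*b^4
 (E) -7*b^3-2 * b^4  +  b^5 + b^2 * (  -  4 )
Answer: B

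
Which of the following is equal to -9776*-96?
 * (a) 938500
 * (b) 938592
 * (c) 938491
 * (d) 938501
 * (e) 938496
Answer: e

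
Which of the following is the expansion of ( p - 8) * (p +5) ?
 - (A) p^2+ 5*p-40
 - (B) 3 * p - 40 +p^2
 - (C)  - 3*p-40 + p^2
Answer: C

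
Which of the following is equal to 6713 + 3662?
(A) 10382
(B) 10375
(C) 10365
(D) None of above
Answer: B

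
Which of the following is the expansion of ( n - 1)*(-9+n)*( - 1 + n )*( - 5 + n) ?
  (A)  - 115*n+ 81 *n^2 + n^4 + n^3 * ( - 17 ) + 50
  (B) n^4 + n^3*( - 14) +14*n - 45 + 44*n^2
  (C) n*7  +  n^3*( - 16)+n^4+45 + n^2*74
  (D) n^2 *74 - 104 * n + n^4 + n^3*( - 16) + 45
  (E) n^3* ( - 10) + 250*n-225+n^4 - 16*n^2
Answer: D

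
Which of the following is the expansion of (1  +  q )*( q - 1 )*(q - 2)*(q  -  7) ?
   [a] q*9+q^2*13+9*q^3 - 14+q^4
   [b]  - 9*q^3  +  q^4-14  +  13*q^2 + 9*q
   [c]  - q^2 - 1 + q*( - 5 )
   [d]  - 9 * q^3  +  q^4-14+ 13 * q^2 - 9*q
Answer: b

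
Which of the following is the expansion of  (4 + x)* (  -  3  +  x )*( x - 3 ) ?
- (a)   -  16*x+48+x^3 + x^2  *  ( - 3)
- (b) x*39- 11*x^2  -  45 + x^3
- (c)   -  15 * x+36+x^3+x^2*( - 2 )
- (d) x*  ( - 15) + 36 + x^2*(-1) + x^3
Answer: c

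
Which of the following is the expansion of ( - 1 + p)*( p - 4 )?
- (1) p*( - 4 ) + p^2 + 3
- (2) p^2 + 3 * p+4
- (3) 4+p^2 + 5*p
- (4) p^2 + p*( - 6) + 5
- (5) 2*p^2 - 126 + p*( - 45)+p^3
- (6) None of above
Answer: 6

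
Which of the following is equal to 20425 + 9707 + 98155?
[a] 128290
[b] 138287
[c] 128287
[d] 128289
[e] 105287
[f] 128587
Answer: c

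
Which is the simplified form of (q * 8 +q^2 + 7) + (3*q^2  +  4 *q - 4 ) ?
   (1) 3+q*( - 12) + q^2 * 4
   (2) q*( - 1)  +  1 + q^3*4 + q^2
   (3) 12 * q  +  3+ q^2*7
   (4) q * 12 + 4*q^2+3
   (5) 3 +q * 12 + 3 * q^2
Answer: 4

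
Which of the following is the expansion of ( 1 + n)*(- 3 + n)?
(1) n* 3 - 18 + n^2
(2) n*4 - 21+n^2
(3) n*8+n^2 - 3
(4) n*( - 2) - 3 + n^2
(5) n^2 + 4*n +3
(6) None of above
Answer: 4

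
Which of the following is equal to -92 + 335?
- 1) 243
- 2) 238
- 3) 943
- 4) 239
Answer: 1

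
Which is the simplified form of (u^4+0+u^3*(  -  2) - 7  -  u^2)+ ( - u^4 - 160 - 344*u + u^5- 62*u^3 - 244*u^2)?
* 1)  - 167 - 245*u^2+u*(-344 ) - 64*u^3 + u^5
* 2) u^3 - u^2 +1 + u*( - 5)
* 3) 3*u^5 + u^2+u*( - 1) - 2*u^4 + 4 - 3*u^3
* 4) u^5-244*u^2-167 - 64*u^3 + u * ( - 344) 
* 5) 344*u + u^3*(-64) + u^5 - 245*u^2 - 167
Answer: 1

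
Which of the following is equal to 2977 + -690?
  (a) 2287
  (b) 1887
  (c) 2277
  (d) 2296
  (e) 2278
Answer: a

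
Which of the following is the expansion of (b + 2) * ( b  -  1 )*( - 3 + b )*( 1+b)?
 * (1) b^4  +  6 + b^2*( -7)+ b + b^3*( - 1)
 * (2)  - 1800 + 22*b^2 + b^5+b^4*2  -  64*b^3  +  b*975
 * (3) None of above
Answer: 1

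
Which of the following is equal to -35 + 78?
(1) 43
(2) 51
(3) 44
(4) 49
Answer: 1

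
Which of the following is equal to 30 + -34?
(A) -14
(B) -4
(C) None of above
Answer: B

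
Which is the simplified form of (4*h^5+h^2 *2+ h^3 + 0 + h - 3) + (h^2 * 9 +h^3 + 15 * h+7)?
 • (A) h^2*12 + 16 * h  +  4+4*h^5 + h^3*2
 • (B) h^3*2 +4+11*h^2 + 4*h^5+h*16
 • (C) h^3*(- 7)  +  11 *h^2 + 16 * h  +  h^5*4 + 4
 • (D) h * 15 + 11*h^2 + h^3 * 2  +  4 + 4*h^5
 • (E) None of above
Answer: B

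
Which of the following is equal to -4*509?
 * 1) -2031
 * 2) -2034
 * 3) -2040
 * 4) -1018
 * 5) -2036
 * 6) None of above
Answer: 5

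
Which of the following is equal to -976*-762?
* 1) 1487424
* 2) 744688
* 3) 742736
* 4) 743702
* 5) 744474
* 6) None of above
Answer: 6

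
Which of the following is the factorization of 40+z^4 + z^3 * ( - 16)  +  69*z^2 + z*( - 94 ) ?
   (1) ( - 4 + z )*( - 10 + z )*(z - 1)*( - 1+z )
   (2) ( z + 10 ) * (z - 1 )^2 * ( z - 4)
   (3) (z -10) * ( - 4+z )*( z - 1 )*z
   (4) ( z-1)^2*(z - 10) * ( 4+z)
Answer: 1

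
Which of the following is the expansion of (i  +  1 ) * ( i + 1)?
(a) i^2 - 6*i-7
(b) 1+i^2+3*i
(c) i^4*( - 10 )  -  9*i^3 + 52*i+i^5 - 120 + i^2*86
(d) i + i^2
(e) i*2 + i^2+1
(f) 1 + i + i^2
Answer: e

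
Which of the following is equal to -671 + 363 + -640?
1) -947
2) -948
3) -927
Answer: 2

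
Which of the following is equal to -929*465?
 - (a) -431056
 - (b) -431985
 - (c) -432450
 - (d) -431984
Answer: b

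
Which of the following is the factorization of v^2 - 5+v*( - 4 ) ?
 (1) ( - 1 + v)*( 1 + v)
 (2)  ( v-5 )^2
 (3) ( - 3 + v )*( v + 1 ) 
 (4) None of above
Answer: 4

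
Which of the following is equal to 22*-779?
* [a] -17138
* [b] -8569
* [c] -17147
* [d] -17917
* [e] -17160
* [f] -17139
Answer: a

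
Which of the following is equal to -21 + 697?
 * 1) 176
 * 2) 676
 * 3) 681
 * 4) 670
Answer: 2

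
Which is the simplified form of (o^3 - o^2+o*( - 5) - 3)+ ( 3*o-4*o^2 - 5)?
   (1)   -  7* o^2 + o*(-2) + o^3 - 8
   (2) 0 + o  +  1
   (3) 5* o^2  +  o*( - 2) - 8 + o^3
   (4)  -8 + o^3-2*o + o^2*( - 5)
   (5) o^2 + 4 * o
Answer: 4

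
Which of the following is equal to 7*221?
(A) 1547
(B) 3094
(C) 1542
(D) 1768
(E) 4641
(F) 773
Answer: A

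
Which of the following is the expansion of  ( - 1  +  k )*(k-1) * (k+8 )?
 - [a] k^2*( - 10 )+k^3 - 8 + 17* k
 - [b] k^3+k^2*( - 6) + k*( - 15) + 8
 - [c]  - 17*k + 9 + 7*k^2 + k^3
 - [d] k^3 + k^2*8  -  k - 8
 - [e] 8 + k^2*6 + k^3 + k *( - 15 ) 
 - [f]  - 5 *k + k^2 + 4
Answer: e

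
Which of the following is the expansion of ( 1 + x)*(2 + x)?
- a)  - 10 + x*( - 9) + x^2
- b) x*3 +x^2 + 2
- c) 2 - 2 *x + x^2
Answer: b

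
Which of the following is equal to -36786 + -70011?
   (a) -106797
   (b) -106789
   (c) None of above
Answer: a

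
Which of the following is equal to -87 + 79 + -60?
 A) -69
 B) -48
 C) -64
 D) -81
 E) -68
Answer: E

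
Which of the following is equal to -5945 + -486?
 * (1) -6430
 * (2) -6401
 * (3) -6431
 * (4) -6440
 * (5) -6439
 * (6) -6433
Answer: 3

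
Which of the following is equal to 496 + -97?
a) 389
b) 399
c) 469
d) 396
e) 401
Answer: b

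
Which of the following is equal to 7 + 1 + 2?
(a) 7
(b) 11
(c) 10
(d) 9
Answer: c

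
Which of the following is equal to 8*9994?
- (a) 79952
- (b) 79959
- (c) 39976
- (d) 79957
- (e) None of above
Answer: a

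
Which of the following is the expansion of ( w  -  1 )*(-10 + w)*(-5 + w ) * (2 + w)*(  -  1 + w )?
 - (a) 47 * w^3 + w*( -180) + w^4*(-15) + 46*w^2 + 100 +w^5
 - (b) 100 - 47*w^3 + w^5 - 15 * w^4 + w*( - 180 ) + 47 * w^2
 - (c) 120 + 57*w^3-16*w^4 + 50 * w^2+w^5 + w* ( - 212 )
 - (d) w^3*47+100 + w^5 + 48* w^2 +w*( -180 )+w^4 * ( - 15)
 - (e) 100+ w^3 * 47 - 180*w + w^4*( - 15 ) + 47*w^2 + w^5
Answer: e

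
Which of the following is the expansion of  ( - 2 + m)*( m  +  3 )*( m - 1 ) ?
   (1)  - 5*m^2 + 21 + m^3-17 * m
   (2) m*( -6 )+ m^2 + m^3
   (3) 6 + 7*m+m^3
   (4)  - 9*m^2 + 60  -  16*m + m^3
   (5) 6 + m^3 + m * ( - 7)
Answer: 5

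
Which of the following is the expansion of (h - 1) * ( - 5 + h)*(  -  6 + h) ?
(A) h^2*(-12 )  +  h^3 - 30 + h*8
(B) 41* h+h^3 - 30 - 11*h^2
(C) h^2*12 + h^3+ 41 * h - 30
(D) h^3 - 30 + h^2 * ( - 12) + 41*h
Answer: D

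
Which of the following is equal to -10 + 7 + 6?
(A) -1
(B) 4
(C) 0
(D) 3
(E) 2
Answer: D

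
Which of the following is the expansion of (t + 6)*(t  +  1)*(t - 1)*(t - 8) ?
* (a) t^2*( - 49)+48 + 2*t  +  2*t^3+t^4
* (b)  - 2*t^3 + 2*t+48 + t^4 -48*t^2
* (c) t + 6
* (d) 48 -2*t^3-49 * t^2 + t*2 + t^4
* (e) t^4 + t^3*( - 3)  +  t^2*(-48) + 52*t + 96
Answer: d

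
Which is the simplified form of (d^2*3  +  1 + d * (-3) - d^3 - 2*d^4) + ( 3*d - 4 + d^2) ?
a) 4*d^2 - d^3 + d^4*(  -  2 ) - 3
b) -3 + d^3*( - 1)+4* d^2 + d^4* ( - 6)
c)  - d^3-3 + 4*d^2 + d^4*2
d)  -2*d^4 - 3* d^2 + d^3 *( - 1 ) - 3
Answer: a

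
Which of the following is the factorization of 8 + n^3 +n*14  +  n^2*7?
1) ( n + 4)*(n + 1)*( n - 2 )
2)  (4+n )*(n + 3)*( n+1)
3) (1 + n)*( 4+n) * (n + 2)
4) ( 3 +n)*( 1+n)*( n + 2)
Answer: 3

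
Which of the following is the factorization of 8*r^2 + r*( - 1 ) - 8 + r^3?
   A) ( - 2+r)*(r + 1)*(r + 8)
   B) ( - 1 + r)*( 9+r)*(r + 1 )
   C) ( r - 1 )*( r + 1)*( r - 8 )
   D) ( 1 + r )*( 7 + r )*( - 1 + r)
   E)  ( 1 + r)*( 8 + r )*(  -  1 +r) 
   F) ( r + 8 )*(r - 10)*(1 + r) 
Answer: E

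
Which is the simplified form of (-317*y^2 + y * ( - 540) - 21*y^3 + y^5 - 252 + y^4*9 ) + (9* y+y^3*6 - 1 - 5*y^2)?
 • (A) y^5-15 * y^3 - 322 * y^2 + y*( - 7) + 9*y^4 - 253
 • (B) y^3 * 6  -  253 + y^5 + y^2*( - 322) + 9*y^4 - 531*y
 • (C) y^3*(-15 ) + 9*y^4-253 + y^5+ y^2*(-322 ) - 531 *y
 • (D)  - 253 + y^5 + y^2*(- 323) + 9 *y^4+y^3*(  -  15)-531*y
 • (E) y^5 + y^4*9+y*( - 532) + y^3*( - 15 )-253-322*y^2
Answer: C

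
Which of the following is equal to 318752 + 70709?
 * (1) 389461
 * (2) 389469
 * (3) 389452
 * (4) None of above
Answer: 1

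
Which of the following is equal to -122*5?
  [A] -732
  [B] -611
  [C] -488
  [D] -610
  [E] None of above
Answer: D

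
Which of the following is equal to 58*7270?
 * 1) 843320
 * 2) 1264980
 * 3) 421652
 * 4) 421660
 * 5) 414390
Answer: 4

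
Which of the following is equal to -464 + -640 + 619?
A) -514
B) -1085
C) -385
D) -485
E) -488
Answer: D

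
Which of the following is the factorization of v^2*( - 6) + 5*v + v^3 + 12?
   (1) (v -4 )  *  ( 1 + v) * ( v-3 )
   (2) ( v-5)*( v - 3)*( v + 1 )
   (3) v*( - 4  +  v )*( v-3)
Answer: 1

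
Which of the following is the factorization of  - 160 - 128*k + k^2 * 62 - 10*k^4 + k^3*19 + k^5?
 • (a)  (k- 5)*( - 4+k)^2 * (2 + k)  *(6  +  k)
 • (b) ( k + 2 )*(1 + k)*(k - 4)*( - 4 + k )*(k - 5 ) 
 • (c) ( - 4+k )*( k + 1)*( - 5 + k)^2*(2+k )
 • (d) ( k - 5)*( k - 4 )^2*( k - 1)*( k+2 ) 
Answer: b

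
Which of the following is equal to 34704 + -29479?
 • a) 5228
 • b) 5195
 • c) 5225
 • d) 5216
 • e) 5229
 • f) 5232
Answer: c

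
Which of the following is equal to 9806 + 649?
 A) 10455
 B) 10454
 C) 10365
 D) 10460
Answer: A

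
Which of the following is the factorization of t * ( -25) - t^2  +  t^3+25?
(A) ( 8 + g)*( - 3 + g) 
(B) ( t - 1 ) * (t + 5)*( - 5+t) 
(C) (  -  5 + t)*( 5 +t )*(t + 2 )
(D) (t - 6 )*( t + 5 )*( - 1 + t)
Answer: B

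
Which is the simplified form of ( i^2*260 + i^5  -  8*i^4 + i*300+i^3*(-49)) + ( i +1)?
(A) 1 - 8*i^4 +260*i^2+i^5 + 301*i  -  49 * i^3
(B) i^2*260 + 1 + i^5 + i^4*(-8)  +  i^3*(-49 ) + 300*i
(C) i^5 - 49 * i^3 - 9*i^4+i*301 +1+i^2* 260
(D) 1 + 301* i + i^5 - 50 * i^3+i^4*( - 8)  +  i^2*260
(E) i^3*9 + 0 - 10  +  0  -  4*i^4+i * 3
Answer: A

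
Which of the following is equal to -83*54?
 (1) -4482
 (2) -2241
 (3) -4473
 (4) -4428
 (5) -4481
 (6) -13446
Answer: 1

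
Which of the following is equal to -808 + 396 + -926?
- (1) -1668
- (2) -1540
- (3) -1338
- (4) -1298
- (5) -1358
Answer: 3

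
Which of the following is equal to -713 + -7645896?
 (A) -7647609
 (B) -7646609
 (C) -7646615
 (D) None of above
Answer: B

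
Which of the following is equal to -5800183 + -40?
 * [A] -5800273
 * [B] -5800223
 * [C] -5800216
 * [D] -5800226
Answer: B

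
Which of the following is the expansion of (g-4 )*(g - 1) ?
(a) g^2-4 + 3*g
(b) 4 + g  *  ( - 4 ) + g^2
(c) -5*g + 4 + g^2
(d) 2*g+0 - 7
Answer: c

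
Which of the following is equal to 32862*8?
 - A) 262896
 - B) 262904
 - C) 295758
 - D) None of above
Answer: A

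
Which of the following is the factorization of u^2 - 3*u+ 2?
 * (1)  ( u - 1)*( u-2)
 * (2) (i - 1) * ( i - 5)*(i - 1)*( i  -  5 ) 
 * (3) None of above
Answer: 1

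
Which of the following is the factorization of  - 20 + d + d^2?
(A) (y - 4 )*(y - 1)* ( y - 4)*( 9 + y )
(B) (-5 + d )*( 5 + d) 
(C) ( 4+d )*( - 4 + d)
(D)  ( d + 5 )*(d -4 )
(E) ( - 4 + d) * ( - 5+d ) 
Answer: D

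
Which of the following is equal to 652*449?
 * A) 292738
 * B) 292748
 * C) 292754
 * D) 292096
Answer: B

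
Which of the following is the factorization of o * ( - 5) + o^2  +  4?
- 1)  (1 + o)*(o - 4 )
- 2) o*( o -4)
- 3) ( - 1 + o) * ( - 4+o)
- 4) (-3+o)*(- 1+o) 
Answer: 3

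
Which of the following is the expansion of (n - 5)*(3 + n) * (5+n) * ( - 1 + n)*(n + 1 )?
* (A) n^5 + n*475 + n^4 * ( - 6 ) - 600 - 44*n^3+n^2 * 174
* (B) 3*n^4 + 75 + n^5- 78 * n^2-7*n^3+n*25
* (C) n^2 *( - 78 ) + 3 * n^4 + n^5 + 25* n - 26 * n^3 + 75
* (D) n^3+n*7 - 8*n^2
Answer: C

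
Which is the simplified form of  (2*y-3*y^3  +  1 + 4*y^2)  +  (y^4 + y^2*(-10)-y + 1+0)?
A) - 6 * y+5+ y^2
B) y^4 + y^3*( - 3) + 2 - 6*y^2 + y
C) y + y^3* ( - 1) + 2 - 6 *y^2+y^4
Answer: B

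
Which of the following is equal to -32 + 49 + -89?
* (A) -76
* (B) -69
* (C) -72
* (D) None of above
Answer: C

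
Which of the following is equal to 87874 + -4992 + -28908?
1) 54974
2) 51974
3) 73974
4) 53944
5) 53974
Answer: 5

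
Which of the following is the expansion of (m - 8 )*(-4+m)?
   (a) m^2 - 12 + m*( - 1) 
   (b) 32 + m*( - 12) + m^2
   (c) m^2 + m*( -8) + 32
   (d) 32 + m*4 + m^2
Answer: b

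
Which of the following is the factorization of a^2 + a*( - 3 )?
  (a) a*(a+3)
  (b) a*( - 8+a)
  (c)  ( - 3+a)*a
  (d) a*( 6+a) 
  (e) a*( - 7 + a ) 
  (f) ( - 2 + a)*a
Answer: c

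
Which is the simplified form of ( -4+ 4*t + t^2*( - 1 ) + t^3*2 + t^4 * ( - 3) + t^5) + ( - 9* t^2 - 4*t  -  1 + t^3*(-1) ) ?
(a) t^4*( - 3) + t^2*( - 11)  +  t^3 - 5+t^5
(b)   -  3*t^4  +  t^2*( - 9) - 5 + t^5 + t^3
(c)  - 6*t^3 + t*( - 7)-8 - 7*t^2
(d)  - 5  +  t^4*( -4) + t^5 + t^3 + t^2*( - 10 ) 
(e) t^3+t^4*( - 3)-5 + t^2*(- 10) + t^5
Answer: e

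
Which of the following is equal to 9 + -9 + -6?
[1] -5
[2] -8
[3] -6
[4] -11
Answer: 3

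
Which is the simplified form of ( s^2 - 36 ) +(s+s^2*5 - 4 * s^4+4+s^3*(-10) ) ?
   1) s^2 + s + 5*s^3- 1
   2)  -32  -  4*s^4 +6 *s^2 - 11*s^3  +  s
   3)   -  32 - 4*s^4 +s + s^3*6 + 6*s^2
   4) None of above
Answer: 4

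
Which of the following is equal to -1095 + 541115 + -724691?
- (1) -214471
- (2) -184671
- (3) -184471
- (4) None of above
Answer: 2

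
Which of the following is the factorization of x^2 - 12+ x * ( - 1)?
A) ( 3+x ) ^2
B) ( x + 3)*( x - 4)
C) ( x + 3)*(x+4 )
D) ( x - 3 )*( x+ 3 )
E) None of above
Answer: B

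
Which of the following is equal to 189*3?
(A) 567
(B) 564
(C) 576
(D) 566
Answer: A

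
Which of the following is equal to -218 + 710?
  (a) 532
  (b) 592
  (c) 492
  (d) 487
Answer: c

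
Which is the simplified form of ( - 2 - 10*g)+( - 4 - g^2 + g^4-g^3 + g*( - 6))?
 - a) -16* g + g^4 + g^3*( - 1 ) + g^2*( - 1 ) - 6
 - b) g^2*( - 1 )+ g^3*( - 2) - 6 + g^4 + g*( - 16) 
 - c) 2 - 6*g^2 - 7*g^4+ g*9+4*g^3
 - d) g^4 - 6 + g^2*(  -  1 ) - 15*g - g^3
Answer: a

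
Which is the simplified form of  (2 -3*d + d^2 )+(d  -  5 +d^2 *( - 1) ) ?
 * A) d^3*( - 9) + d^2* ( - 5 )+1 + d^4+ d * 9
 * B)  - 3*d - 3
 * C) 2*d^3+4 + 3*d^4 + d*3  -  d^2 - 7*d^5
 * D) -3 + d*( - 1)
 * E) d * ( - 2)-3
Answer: E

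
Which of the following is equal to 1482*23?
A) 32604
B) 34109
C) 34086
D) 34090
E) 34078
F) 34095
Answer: C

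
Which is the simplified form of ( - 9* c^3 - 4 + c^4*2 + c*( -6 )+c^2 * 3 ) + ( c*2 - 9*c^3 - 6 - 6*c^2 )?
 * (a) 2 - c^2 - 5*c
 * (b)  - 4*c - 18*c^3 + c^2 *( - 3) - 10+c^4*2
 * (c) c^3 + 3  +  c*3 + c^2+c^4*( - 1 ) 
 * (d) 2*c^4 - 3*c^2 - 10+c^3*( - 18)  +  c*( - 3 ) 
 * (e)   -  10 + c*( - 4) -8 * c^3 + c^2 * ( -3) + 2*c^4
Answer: b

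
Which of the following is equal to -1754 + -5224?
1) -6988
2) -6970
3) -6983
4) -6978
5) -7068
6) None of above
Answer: 4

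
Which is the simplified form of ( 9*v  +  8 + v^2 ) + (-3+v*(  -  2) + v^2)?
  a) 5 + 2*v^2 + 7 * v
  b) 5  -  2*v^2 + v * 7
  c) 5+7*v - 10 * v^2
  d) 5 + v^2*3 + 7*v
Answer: a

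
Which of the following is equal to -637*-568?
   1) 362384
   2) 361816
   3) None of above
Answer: 2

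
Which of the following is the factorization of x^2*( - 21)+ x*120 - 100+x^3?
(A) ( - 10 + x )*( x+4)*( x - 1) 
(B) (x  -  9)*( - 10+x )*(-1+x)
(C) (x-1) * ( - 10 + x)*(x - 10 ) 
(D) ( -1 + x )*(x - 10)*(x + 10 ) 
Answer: C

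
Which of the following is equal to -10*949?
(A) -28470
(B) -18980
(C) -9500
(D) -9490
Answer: D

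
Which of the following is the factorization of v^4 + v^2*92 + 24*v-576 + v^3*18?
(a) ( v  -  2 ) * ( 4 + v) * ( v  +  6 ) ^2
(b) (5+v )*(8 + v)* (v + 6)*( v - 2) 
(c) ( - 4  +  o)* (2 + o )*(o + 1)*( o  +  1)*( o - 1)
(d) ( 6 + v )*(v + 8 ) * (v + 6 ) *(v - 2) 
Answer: d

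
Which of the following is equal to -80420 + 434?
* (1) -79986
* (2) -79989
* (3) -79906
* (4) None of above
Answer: 1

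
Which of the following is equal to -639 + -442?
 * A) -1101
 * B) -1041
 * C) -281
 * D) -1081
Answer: D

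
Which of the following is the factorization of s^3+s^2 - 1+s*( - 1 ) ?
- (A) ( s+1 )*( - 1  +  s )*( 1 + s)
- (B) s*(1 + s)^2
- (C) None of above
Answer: A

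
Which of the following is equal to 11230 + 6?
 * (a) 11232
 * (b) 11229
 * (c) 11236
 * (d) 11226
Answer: c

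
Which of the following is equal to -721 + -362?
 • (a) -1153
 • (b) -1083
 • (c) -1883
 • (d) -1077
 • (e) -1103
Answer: b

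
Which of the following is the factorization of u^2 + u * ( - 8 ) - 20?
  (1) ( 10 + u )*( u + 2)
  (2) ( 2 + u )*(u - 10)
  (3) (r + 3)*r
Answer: 2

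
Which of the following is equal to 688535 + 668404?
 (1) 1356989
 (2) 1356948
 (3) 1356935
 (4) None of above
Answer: 4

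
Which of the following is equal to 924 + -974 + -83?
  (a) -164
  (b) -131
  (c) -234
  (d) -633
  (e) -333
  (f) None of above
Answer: f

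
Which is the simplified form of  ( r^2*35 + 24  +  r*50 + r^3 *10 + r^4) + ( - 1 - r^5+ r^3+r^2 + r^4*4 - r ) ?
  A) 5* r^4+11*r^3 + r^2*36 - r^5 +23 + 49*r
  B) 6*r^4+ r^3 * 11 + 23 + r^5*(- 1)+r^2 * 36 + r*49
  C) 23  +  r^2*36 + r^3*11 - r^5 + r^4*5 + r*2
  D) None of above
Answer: A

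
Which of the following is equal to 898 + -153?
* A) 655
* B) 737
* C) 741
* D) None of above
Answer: D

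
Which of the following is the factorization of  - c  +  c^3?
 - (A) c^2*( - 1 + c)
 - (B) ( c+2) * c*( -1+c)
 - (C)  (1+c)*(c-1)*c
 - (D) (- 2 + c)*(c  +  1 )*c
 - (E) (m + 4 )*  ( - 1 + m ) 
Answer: C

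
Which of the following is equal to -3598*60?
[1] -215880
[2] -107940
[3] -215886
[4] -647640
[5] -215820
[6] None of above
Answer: 1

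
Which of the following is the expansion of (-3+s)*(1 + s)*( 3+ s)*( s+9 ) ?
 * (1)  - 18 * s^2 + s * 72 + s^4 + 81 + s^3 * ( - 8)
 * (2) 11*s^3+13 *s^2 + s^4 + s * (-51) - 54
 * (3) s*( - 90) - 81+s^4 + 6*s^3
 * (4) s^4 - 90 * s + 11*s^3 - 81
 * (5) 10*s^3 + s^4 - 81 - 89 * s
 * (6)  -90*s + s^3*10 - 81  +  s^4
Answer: 6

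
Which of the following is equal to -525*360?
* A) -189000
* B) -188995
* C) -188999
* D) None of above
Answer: A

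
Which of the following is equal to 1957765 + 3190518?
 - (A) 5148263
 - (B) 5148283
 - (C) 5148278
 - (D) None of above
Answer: B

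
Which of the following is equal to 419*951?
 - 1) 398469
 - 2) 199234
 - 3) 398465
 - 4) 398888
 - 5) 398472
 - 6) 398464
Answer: 1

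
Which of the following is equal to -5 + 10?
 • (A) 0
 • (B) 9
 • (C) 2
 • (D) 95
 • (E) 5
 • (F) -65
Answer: E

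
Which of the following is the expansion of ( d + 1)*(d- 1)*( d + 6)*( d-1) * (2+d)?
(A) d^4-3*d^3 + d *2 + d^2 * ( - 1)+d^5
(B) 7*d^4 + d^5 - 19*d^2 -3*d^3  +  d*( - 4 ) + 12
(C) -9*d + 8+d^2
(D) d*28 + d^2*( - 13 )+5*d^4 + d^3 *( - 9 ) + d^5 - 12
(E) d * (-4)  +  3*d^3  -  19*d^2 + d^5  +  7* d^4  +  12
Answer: E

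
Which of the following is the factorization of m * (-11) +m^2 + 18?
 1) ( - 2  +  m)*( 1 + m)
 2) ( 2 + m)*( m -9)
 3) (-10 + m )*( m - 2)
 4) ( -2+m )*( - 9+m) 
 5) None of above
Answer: 4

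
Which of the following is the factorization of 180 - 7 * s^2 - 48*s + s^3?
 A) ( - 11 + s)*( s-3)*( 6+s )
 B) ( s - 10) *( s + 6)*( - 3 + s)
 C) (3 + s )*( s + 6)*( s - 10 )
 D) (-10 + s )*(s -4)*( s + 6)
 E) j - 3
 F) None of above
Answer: B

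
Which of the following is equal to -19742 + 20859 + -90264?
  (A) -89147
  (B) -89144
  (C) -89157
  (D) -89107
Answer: A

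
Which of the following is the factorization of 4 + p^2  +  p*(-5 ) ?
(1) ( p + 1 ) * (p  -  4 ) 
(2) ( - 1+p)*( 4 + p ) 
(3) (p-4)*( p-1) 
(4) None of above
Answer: 3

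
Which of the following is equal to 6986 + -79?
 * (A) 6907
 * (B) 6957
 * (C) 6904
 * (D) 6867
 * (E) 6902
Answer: A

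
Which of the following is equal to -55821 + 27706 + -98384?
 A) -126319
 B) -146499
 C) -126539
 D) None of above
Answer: D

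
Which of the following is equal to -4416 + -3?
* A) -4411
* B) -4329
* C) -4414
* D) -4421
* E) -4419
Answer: E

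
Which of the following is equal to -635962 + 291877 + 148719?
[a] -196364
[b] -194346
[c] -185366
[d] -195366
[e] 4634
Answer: d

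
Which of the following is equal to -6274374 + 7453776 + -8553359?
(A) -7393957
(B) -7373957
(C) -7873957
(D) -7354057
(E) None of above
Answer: B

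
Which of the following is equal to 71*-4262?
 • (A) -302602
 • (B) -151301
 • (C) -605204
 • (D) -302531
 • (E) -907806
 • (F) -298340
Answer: A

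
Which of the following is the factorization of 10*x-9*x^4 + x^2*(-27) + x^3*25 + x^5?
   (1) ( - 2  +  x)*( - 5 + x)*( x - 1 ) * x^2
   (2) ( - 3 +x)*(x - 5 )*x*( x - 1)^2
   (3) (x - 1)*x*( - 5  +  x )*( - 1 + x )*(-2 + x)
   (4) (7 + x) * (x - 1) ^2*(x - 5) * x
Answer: 3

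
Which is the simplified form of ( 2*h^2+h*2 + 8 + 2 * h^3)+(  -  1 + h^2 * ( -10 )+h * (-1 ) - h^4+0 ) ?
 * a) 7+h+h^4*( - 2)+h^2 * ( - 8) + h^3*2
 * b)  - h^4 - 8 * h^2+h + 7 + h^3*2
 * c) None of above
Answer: b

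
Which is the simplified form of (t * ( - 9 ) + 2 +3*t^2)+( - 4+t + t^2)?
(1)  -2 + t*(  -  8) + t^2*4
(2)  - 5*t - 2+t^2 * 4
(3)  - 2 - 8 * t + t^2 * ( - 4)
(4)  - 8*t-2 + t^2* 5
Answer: 1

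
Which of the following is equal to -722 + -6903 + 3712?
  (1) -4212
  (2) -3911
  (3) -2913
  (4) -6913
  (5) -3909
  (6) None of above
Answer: 6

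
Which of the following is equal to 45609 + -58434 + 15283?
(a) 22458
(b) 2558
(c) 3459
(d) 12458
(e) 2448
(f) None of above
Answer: f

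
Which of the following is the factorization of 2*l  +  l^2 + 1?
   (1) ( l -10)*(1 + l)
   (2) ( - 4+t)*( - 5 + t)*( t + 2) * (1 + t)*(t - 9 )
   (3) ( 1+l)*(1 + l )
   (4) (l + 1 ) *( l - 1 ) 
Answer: 3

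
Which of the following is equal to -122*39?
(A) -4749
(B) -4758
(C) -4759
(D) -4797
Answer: B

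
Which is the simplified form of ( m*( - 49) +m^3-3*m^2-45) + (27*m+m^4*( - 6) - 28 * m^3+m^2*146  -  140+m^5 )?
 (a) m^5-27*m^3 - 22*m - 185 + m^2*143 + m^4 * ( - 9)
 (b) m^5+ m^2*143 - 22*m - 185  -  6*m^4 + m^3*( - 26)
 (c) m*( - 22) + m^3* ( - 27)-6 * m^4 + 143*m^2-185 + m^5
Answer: c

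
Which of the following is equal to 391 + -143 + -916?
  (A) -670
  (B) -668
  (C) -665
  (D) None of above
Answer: B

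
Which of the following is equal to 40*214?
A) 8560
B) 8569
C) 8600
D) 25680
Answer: A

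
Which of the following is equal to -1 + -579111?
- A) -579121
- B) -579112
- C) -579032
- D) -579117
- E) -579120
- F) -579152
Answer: B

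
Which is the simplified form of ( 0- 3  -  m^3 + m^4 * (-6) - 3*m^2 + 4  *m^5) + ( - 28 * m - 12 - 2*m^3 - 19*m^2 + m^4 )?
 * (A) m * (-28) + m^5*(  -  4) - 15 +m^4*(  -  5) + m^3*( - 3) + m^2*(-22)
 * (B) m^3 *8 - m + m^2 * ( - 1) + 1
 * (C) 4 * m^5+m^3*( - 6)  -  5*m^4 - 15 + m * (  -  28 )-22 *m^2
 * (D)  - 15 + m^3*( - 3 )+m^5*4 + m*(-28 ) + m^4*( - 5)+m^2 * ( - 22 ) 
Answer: D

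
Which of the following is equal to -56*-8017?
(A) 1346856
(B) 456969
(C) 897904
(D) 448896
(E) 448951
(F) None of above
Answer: F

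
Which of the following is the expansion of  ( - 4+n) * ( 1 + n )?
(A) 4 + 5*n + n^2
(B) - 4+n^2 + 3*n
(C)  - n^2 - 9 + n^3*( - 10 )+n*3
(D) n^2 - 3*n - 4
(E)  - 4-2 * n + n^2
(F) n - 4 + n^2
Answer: D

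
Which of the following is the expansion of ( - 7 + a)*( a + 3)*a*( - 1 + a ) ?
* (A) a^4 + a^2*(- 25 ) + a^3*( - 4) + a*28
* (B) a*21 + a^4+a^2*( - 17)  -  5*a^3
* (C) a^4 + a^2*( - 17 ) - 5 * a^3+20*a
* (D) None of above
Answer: B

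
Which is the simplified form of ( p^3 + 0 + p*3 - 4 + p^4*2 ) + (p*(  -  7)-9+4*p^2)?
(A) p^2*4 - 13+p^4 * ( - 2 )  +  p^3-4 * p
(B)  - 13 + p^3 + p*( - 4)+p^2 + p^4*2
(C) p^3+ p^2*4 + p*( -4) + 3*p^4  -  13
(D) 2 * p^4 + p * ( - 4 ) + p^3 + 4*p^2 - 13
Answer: D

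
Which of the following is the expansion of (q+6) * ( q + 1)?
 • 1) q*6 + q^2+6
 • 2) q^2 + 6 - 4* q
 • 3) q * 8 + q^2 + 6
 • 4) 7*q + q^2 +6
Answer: 4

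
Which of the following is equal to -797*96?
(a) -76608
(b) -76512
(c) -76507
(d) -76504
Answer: b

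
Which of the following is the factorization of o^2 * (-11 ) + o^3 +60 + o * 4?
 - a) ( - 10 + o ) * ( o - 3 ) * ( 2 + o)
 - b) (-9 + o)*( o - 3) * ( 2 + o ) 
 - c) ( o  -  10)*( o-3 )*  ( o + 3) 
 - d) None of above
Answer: a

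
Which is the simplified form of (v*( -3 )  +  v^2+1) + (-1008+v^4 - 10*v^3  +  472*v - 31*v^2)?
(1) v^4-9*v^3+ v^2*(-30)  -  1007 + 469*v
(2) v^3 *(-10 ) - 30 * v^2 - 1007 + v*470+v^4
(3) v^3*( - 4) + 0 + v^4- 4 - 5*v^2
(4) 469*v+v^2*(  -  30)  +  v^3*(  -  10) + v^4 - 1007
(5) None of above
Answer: 4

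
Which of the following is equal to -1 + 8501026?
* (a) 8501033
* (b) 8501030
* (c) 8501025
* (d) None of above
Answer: c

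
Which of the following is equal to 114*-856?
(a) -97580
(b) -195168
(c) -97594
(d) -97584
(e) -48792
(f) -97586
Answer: d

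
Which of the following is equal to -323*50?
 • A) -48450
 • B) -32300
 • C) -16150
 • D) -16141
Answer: C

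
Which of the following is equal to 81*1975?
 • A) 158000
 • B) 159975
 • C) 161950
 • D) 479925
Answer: B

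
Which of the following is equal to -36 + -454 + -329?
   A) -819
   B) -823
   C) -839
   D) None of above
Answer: A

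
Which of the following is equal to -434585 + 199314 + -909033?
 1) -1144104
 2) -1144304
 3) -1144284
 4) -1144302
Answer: 2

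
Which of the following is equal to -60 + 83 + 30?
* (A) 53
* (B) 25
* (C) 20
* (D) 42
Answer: A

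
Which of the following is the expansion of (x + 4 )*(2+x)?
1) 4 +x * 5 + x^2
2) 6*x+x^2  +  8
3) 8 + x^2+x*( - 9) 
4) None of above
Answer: 2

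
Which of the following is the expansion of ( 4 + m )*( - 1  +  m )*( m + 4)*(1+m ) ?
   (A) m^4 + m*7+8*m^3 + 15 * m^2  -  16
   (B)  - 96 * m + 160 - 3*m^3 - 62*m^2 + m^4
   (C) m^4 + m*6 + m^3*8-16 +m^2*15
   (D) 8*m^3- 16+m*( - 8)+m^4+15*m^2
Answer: D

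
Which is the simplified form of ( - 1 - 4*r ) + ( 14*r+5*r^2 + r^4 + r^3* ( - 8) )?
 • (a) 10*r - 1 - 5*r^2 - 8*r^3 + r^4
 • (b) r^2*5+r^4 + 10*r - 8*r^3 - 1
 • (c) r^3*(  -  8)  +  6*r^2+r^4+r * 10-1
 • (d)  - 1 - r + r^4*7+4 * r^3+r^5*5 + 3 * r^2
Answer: b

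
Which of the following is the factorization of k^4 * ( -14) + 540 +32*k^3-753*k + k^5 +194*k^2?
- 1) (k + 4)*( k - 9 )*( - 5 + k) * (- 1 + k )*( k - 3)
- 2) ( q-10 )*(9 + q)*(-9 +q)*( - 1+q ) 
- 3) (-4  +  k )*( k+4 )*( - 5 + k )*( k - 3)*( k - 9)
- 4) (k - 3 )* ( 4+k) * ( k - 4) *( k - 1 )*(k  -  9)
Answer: 1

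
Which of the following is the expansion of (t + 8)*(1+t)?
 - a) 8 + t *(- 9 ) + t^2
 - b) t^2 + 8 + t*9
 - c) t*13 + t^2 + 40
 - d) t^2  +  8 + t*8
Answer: b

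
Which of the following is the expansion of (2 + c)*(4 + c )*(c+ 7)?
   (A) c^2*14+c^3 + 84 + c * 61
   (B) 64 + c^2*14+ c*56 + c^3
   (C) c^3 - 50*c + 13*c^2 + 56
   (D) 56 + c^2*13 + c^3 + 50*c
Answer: D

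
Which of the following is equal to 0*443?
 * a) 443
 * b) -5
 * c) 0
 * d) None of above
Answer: c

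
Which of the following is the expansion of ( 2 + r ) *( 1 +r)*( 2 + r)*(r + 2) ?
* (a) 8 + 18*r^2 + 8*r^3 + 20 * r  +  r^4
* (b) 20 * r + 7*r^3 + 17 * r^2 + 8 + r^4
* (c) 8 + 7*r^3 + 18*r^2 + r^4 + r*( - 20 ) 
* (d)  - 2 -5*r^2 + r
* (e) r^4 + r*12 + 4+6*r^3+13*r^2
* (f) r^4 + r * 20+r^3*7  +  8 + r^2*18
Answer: f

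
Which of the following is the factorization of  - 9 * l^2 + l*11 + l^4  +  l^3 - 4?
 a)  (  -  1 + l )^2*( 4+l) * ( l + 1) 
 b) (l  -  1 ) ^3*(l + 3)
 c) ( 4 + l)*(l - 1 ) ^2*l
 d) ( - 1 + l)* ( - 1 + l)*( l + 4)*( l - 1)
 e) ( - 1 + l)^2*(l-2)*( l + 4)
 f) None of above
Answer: d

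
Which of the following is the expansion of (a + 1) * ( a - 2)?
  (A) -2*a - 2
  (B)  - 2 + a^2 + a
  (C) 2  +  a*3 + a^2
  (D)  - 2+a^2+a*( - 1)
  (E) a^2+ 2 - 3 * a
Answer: D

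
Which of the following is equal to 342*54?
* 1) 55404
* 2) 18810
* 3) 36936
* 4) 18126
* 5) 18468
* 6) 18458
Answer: 5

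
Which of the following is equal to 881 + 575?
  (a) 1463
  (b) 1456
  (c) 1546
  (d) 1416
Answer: b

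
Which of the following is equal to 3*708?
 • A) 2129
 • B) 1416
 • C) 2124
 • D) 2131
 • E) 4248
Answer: C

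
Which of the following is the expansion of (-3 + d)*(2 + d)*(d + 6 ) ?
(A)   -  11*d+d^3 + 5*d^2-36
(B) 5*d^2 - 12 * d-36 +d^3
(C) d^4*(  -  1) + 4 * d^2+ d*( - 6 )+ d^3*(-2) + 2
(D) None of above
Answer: B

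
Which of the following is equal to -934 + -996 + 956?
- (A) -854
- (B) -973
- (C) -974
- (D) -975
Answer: C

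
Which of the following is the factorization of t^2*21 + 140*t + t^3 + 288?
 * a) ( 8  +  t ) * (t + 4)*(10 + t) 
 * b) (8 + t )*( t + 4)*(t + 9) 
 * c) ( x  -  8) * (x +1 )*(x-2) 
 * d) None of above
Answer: b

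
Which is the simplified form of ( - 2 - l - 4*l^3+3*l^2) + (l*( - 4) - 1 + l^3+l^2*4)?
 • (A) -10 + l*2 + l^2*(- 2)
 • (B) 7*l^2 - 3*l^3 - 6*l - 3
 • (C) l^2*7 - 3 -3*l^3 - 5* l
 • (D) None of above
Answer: C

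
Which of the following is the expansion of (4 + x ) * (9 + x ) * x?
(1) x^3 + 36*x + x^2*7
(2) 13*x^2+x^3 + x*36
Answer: 2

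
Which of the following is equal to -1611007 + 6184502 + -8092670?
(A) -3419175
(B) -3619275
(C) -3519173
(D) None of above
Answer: D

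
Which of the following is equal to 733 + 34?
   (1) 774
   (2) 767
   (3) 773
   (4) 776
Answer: 2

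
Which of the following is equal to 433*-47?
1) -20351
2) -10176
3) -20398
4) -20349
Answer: 1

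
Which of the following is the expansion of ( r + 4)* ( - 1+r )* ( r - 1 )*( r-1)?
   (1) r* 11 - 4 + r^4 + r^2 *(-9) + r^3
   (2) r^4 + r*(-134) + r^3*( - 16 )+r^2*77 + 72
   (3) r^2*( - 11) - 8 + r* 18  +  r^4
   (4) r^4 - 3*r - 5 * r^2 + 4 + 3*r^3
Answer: 1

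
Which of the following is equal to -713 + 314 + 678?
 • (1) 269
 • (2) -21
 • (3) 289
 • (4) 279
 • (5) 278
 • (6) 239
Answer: 4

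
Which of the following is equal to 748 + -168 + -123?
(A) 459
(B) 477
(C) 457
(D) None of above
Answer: C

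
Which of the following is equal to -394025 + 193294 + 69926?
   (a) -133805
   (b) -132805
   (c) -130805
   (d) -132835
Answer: c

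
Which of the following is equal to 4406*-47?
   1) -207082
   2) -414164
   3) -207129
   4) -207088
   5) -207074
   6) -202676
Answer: 1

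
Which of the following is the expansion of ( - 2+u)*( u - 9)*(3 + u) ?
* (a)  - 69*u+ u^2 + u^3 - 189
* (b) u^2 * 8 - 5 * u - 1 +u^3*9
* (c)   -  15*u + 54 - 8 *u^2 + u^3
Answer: c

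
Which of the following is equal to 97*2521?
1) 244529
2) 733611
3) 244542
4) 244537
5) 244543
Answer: 4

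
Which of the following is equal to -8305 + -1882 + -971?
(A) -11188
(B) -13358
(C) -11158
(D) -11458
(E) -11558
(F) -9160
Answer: C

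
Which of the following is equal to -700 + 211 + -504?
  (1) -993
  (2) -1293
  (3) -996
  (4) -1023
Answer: 1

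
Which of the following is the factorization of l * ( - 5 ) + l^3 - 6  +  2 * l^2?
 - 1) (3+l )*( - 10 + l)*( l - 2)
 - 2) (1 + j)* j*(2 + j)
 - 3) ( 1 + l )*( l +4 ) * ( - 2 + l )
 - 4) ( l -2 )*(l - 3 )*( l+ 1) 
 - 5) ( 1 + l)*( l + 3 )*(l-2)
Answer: 5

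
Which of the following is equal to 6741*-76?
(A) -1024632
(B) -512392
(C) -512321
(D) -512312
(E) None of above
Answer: E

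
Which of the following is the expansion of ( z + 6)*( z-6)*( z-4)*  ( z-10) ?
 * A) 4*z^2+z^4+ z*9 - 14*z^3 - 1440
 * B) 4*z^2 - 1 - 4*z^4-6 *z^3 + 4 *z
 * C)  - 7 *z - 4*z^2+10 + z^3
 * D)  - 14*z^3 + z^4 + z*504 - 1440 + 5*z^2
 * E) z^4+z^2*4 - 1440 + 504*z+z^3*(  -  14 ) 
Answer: E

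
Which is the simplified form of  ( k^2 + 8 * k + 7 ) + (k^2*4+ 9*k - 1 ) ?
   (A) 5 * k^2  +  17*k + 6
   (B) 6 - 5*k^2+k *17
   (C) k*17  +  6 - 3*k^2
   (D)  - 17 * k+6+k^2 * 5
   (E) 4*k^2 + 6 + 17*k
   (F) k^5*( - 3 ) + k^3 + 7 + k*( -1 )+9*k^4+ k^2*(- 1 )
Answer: A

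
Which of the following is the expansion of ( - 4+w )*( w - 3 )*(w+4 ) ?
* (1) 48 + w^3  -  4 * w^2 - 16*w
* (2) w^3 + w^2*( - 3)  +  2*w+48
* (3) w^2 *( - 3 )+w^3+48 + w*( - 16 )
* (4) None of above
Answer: 3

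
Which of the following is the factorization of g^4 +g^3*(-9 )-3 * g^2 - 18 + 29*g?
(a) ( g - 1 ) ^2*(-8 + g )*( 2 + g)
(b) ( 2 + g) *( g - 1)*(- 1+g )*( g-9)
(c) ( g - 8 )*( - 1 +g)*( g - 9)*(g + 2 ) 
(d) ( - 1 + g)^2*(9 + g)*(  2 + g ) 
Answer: b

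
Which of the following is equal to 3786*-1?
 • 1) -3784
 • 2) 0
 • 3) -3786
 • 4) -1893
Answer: 3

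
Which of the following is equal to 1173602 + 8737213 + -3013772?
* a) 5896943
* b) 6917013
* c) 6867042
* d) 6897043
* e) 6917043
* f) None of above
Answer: d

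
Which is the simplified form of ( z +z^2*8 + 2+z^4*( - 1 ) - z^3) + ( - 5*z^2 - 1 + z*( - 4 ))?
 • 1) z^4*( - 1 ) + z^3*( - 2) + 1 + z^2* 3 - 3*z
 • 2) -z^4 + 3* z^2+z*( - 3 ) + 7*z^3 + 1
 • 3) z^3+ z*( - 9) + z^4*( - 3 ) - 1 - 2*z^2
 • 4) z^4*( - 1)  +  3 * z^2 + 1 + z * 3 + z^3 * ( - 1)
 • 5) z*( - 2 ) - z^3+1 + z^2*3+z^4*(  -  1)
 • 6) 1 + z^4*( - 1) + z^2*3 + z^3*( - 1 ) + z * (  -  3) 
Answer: 6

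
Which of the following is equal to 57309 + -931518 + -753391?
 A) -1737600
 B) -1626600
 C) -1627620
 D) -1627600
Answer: D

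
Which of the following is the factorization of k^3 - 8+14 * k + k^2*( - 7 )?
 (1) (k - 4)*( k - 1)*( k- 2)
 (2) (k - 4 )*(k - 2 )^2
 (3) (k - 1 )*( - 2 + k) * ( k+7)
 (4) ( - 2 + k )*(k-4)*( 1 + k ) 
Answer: 1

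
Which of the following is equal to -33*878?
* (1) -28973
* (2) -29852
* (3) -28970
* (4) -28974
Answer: 4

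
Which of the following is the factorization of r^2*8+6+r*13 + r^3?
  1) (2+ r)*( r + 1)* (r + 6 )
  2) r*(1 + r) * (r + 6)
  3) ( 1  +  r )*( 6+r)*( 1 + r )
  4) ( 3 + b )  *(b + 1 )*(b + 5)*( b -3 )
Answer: 3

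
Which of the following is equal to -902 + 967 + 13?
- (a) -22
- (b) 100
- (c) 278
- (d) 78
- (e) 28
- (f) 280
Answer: d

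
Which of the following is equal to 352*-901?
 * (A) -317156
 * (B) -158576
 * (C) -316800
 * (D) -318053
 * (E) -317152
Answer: E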